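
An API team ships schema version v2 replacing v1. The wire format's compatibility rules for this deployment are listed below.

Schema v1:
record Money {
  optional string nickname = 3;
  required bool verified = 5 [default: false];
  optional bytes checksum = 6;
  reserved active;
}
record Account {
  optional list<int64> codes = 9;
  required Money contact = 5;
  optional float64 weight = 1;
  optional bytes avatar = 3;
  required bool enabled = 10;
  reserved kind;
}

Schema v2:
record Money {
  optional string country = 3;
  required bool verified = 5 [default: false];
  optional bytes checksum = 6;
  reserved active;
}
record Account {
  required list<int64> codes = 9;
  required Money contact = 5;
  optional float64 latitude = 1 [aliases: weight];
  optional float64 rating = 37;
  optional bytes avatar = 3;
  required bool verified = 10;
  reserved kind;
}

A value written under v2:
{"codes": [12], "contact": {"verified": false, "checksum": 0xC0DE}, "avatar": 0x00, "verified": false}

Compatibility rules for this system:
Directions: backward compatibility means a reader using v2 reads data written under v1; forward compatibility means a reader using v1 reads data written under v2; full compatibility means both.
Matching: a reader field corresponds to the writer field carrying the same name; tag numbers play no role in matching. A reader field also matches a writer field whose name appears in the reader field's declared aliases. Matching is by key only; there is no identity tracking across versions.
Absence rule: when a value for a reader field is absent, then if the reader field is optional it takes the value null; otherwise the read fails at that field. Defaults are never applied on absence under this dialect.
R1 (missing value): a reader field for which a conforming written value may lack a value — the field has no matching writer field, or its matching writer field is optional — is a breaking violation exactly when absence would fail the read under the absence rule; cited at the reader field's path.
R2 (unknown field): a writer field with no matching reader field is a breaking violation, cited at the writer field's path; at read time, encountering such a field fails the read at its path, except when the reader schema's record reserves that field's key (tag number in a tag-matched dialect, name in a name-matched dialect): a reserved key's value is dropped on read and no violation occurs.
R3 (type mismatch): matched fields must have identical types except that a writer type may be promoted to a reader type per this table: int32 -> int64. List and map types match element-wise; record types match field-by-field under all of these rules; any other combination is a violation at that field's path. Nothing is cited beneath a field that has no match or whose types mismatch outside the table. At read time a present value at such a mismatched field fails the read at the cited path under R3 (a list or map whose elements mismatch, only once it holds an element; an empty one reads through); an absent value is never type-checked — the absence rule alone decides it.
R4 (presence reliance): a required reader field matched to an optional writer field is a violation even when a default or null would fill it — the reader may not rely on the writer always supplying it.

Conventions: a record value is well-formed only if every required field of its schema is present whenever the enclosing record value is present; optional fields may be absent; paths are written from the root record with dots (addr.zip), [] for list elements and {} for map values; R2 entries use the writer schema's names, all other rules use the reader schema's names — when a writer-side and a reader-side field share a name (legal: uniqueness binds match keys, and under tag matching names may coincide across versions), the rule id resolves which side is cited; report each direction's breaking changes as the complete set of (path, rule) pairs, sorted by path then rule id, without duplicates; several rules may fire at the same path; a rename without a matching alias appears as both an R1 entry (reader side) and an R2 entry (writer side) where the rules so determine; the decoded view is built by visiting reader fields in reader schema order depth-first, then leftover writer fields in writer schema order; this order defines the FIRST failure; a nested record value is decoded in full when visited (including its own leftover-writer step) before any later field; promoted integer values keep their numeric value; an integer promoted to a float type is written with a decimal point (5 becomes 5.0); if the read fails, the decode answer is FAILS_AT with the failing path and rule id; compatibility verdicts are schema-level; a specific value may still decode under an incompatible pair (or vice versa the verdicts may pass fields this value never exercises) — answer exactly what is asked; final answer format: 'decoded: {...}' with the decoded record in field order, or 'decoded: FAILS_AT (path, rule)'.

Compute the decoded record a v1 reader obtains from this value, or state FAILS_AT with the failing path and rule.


the writer's type comes first in each Account pair
decode (reader v1):
  codes := [12]
  contact.nickname := null (absent, optional -> null)
  contact.verified := false
  contact.checksum := 0xC0DE
  weight := null (absent, optional -> null)
  avatar := 0x00
  read fails at enabled under R1 (no fill)
  => FAILS_AT (enabled, R1)
the other Account changes do not affect what is asked:
  added field rating to record Account: optional float64, tag 37 (in v2 it sits immediately before avatar) -> matters for Account compatibility verdicts, not for this value's decode
  renamed field nickname to country in record Money -> matters for Account compatibility verdicts, not for this value's decode
  renamed field weight to latitude in record Account (alias weight declared on the renamed field) -> matters for Account compatibility verdicts, not for this value's decode
  field codes in record Account: optional changed to required -> matters for Account compatibility verdicts, not for this value's decode

decoded: FAILS_AT (enabled, R1)


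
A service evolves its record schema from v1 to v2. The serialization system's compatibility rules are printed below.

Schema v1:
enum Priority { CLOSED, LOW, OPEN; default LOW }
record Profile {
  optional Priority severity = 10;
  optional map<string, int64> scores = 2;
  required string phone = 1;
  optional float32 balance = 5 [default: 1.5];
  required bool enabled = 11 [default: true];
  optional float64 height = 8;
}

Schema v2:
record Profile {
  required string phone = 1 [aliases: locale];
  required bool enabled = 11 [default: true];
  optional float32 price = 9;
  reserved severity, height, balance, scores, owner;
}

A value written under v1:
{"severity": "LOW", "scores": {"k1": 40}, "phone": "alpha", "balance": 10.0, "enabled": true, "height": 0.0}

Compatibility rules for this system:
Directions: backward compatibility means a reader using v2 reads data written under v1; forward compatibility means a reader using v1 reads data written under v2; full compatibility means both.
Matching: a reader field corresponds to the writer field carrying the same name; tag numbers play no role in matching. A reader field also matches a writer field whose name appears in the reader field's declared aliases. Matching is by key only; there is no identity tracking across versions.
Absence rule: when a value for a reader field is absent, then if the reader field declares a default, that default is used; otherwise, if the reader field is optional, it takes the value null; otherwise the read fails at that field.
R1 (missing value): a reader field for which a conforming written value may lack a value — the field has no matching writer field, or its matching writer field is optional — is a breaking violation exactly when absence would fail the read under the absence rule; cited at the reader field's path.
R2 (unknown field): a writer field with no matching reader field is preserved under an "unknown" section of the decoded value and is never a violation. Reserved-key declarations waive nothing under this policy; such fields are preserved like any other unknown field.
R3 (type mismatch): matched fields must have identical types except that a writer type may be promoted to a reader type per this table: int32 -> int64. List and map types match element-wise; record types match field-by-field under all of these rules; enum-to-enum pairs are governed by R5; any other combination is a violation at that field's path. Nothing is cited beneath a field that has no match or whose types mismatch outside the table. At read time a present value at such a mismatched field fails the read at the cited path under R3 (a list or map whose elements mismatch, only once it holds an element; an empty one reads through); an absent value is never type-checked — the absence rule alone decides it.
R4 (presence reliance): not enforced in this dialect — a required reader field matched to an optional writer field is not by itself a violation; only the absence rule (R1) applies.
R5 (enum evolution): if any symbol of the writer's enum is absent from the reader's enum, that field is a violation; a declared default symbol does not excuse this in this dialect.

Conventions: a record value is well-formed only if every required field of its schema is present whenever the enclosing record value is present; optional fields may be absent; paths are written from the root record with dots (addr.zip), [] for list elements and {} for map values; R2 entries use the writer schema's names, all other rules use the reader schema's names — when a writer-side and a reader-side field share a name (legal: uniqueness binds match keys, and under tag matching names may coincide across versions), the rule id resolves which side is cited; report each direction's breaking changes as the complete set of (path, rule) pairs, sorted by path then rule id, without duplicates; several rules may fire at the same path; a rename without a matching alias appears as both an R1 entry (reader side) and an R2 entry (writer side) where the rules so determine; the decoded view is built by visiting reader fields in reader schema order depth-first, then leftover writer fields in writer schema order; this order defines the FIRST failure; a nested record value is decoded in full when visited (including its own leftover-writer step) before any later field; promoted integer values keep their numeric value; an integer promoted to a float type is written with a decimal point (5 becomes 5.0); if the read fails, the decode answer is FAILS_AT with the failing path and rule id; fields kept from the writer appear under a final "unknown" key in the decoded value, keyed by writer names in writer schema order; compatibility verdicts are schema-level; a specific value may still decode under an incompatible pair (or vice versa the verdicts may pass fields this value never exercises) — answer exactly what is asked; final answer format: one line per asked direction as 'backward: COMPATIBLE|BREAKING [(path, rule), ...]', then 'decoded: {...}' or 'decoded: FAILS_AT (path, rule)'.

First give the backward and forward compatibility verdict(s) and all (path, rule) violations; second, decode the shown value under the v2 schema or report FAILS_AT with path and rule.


each type pair in Profile: writer, then reader
backward for Profile (reader v2, writer v1):
  phone: paired with writer phone (string -> string; writer required)
  enabled: paired with writer enabled (bool -> bool; writer required)
  price has no writer counterpart
  leftover writer field: severity
  leftover writer field: scores
  leftover writer field: balance
  leftover writer field: height
  => backward verdict for Profile: COMPATIBLE, no violations
forward for Profile (reader v1, writer v2):
  severity has no writer counterpart
  scores has no writer counterpart
  phone: paired with writer phone (string -> string; writer required)
  balance has no writer counterpart
  enabled: paired with writer enabled (bool -> bool; writer required)
  height has no writer counterpart
  leftover writer field: price
  => forward verdict for Profile: COMPATIBLE, no violations
decode (reader v2):
  phone := "alpha"
  enabled := true
  price := null (absent, optional -> null)
  writer severity: kept under "unknown"
  writer scores: kept under "unknown"
  writer balance: kept under "unknown"
  writer height: kept under "unknown"
  => decoded: {"phone": "alpha", "enabled": true, "price": null, "unknown": {"severity": "LOW", "scores": {"k1": 40}, "balance": 10.0, "height": 0.0}}

backward: COMPATIBLE []; forward: COMPATIBLE []; decoded: {"phone": "alpha", "enabled": true, "price": null, "unknown": {"severity": "LOW", "scores": {"k1": 40}, "balance": 10.0, "height": 0.0}}


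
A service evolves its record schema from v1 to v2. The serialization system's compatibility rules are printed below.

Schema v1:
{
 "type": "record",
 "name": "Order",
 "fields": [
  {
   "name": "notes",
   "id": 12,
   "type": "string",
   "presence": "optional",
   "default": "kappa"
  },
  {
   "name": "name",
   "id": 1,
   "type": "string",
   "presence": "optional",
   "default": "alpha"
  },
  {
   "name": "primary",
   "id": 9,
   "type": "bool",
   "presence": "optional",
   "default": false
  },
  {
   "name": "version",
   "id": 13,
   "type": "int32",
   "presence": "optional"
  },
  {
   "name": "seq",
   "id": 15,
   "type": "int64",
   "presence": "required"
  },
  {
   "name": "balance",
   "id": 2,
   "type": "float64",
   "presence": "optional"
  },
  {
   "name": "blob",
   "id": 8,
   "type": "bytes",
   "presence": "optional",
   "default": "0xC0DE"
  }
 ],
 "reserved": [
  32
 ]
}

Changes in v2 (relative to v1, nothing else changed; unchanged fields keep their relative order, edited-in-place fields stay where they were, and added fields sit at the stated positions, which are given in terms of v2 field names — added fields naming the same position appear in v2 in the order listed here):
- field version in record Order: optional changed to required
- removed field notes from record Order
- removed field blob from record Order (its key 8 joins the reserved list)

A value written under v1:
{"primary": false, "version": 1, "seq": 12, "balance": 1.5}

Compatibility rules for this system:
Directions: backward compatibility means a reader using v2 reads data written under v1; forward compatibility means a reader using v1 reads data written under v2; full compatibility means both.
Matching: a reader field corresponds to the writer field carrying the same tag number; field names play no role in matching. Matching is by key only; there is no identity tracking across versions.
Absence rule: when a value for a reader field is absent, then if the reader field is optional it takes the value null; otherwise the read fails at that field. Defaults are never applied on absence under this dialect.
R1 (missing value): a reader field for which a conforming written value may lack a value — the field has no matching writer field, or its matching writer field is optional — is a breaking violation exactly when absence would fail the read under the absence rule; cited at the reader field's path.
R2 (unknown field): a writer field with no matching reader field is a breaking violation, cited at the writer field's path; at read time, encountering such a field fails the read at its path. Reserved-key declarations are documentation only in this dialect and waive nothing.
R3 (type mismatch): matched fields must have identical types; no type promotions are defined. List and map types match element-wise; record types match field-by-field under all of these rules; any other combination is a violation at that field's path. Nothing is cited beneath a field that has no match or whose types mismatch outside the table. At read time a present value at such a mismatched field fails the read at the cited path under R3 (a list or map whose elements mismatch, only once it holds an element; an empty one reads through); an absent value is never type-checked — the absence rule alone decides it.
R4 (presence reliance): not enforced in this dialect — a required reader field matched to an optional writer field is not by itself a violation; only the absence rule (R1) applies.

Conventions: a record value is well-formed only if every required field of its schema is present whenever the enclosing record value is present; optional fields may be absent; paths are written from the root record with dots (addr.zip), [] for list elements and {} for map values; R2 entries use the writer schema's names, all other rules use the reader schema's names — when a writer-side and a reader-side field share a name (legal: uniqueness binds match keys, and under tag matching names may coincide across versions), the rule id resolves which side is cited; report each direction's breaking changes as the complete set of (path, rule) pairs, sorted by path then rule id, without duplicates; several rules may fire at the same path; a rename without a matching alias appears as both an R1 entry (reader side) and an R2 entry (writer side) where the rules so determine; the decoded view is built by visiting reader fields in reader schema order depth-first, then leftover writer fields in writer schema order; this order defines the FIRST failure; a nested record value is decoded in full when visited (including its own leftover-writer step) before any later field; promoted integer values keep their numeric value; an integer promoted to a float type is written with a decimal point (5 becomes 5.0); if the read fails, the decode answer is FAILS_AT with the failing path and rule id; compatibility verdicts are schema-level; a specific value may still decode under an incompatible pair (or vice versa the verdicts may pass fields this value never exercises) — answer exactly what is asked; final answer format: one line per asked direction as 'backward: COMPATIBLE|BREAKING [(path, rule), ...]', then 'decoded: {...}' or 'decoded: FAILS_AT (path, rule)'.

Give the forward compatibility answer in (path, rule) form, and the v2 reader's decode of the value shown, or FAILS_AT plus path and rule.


each type pair in Order: writer, then reader
forward pass over Order, reader schema v1, writer schema v2:
  notes has no writer counterpart
  name: string -> string, writer optional; from name
  primary: bool -> bool, writer optional; from primary
  version: int32 -> int32, writer required; from version
  seq: int64 -> int64, writer required; from seq
  balance: float64 -> float64, writer optional; from balance
  blob has no writer counterpart
  => forward verdict for Order: COMPATIBLE, no violations
decode (reader v2):
  name := null (not supplied -> null)
  primary := false
  version := 1
  seq := 12
  balance := 1.5
  => decoded: {"name": null, "primary": false, "version": 1, "seq": 12, "balance": 1.5}
ruling out the remaining Order differences:
  field version in record Order: optional changed to required -> fires only in the backward direction of Order, which is not asked here

forward: COMPATIBLE []; decoded: {"name": null, "primary": false, "version": 1, "seq": 12, "balance": 1.5}


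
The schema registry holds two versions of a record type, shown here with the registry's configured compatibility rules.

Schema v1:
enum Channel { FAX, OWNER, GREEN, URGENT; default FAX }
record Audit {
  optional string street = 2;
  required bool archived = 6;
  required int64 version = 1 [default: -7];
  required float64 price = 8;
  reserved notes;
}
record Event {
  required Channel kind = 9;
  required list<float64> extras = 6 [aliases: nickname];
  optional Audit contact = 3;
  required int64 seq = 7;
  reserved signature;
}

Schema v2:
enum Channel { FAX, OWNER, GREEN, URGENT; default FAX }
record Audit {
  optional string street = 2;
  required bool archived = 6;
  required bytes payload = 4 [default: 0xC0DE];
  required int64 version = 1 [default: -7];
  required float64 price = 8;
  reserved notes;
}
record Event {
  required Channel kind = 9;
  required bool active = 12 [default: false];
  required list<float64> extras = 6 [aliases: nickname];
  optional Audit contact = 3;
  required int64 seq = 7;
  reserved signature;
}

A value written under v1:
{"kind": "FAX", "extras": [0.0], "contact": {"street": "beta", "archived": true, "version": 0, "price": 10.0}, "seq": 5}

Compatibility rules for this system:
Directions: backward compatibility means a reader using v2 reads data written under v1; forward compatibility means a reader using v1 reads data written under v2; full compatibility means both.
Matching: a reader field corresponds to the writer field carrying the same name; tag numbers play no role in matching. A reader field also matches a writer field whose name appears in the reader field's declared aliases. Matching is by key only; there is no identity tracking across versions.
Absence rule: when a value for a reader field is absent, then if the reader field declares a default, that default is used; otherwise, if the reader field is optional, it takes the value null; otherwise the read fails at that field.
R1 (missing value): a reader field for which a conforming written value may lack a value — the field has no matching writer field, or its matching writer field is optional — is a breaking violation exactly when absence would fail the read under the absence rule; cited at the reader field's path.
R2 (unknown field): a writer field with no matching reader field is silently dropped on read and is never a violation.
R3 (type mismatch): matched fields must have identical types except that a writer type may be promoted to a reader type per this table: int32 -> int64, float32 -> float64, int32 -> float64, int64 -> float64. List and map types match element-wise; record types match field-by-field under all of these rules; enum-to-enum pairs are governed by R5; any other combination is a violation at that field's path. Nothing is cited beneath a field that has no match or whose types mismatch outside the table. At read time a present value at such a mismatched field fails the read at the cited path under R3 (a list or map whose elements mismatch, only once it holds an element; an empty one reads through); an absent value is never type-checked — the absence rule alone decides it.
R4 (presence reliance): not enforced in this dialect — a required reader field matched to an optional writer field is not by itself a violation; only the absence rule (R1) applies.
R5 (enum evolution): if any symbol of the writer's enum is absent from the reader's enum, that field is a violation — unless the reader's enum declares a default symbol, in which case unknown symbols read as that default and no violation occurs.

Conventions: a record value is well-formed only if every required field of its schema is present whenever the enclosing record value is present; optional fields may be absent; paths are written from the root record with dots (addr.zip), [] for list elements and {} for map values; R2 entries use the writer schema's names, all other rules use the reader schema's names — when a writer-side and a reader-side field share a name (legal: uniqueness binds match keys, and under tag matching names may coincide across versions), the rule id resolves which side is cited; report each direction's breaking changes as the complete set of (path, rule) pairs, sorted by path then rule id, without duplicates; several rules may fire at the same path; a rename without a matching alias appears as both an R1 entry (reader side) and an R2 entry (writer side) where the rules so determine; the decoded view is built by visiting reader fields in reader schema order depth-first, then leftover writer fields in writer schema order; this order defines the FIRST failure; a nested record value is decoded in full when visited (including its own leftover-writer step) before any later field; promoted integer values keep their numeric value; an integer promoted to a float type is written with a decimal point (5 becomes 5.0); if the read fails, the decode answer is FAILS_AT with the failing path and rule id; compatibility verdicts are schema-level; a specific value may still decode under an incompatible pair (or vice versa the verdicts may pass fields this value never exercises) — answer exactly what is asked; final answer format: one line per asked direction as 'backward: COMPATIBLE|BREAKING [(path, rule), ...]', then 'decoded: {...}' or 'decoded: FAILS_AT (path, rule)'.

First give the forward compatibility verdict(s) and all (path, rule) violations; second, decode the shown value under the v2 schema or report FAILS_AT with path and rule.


the writer's type comes first in each Event pair
forward on Event — v1 reading data written by v2:
  kind <- kind (Channel -> Channel, writer required)
  extras <- extras (list<float64> -> list<float64>, writer required)
  contact <- contact (Audit -> Audit, writer optional)
  seq <- seq (int64 -> int64, writer required)
  writer field active has no reader counterpart
  contact.street <- contact.street (string -> string, writer optional)
  contact.archived <- contact.archived (bool -> bool, writer required)
  contact.version <- contact.version (int64 -> int64, writer required)
  contact.price <- contact.price (float64 -> float64, writer required)
  writer field contact.payload has no reader counterpart
  => forward verdict for Event: COMPATIBLE, no violations
decode (reader v2):
  kind := "FAX"
  active := false (absent -> default)
  extras := [0.0]
  contact.street := "beta"
  contact.archived := true
  contact.payload := 0xC0DE (absent -> default)
  contact.version := 0
  contact.price := 10.0
  seq := 5
  => decoded: {"kind": "FAX", "active": false, "extras": [0.0], "contact": {"street": "beta", "archived": true, "payload": 0xC0DE, "version": 0, "price": 10.0}, "seq": 5}

forward: COMPATIBLE []; decoded: {"kind": "FAX", "active": false, "extras": [0.0], "contact": {"street": "beta", "archived": true, "payload": 0xC0DE, "version": 0, "price": 10.0}, "seq": 5}


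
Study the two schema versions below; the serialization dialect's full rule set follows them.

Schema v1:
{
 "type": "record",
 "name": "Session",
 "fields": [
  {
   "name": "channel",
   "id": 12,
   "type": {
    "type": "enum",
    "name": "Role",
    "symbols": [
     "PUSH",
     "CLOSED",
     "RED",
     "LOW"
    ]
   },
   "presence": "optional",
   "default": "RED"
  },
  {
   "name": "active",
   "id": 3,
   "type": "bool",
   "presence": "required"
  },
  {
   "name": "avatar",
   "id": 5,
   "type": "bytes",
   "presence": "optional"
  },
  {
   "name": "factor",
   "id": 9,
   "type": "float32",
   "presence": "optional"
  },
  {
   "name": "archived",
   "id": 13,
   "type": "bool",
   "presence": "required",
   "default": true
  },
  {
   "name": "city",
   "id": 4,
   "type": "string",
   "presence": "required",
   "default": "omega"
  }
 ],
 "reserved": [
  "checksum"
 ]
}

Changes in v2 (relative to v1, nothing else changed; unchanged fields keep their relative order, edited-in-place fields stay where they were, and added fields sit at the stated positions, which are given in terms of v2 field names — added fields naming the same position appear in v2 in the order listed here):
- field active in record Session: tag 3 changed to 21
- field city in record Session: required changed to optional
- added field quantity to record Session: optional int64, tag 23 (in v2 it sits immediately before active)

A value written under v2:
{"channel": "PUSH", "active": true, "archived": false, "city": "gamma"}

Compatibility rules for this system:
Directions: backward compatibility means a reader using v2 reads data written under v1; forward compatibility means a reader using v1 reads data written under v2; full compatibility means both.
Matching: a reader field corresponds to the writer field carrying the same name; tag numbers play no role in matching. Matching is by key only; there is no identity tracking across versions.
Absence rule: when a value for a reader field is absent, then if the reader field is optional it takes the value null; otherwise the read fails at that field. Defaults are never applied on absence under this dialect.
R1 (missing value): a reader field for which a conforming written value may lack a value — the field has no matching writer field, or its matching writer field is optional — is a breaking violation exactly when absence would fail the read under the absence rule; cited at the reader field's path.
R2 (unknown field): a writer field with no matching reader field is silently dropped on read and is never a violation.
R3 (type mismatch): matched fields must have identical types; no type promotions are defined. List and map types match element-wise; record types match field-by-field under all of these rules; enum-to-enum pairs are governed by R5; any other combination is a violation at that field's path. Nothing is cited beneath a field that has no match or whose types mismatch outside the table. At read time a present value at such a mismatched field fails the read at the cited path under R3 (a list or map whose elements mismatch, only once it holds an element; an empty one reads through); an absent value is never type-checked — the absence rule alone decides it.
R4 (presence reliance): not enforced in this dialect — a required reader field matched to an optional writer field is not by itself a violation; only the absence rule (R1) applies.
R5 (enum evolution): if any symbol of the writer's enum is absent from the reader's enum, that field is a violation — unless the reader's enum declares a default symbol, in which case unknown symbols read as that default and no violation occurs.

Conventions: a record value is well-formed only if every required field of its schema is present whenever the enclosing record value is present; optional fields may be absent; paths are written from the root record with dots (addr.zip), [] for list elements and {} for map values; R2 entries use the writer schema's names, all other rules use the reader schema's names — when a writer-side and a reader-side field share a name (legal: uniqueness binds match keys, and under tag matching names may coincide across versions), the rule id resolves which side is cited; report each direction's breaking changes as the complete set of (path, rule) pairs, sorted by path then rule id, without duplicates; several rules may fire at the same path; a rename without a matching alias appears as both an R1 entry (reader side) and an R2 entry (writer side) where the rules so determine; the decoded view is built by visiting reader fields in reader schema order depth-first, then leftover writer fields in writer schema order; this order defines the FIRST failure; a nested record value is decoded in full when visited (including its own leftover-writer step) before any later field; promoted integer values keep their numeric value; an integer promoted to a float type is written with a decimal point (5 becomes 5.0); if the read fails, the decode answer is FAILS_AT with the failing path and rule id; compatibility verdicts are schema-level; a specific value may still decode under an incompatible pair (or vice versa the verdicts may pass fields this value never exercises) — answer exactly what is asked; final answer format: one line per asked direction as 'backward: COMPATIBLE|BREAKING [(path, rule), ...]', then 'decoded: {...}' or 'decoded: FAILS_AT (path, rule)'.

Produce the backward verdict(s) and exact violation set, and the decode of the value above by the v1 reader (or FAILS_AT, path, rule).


backward: COMPATIBLE []; decoded: {"channel": "PUSH", "active": true, "avatar": null, "factor": null, "archived": false, "city": "gamma"}

in Session below, arrows point writer -> reader
backward for Session (reader v2, writer v1):
  channel <- channel (Role -> Role, writer optional)
  quantity has no writer counterpart
  active <- active (bool -> bool, writer required)
  avatar <- avatar (bytes -> bytes, writer optional)
  factor <- factor (float32 -> float32, writer optional)
  archived <- archived (bool -> bool, writer required)
  city <- city (string -> string, writer required)
  => no violations; backward on Session: COMPATIBLE
decode (reader v1):
  channel := "PUSH"
  active := true
  avatar := null (missing; optional => null)
  factor := null (missing; optional => null)
  archived := false
  city := "gamma"
  => decoded: {"channel": "PUSH", "active": true, "avatar": null, "factor": null, "archived": false, "city": "gamma"}
ruling out the remaining Session differences:
  field active in record Session: tag 3 changed to 21 -> inert for the asked Session verdict: nothing fires
  field city in record Session: required changed to optional -> fires only in the forward direction of Session, which is not asked here
  added field quantity to record Session: optional int64, tag 23 (in v2 it sits immediately before active) -> inert for the asked Session verdict: nothing fires


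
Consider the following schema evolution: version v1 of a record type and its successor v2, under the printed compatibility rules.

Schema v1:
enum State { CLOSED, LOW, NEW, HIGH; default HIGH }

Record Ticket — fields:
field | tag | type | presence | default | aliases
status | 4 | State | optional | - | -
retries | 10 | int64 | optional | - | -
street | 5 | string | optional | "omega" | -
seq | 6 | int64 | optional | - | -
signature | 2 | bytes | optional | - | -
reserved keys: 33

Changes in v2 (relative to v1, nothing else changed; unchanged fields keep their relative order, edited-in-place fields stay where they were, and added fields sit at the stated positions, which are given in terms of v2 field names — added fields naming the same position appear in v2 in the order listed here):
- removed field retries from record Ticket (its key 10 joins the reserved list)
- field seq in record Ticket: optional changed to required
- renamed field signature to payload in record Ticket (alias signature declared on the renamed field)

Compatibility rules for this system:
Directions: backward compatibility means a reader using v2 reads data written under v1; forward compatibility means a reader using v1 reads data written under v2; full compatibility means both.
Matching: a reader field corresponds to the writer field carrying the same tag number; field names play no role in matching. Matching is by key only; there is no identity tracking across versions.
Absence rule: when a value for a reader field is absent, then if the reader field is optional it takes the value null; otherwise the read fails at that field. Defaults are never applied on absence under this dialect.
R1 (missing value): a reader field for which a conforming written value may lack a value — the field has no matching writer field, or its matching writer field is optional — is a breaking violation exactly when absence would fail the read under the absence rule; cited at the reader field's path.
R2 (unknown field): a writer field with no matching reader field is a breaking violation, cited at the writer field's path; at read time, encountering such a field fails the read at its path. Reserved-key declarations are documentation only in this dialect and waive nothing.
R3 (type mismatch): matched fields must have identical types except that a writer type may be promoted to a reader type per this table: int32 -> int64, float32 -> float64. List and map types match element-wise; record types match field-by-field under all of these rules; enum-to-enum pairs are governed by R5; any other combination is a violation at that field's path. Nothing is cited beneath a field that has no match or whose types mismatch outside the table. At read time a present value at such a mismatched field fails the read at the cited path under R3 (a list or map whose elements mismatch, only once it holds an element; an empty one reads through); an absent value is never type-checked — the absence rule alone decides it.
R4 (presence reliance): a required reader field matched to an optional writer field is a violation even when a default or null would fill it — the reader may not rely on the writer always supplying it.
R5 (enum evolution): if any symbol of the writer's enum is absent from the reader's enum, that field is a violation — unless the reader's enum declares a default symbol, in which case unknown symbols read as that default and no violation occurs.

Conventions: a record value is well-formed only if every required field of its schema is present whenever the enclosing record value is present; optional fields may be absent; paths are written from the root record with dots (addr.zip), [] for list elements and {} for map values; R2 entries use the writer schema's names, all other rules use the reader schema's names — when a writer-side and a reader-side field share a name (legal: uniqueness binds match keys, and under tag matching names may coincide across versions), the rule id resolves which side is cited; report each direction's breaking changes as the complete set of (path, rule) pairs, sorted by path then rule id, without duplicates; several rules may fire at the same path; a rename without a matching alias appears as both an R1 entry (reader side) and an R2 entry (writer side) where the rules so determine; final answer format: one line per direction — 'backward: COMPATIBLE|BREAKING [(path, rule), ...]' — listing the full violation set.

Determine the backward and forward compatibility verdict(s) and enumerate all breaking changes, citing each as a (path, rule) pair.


backward: BREAKING [(retries, R2), (seq, R1), (seq, R4)]; forward: COMPATIBLE []

arrows below run writer -> reader for Ticket
checking backward for Ticket: reader v2 against writer v1:
  State -> State, writer optional: status aligns to status
  string -> string, writer optional: street aligns to street
  int64 -> int64, writer optional: seq aligns to seq
  bytes -> bytes, writer optional: payload aligns to signature
  writer field retries has no reader counterpart
  breaking: (retries, R2)
  breaking: (seq, R1)
  breaking: (seq, R4)
  backward on Ticket therefore BREAKING (3)
checking forward for Ticket: reader v1 against writer v2:
  State -> State, writer optional: status aligns to status
  retries has no writer counterpart
  string -> string, writer optional: street aligns to street
  int64 -> int64, writer required: seq aligns to seq
  bytes -> bytes, writer optional: signature aligns to payload
  => forward: COMPATIBLE


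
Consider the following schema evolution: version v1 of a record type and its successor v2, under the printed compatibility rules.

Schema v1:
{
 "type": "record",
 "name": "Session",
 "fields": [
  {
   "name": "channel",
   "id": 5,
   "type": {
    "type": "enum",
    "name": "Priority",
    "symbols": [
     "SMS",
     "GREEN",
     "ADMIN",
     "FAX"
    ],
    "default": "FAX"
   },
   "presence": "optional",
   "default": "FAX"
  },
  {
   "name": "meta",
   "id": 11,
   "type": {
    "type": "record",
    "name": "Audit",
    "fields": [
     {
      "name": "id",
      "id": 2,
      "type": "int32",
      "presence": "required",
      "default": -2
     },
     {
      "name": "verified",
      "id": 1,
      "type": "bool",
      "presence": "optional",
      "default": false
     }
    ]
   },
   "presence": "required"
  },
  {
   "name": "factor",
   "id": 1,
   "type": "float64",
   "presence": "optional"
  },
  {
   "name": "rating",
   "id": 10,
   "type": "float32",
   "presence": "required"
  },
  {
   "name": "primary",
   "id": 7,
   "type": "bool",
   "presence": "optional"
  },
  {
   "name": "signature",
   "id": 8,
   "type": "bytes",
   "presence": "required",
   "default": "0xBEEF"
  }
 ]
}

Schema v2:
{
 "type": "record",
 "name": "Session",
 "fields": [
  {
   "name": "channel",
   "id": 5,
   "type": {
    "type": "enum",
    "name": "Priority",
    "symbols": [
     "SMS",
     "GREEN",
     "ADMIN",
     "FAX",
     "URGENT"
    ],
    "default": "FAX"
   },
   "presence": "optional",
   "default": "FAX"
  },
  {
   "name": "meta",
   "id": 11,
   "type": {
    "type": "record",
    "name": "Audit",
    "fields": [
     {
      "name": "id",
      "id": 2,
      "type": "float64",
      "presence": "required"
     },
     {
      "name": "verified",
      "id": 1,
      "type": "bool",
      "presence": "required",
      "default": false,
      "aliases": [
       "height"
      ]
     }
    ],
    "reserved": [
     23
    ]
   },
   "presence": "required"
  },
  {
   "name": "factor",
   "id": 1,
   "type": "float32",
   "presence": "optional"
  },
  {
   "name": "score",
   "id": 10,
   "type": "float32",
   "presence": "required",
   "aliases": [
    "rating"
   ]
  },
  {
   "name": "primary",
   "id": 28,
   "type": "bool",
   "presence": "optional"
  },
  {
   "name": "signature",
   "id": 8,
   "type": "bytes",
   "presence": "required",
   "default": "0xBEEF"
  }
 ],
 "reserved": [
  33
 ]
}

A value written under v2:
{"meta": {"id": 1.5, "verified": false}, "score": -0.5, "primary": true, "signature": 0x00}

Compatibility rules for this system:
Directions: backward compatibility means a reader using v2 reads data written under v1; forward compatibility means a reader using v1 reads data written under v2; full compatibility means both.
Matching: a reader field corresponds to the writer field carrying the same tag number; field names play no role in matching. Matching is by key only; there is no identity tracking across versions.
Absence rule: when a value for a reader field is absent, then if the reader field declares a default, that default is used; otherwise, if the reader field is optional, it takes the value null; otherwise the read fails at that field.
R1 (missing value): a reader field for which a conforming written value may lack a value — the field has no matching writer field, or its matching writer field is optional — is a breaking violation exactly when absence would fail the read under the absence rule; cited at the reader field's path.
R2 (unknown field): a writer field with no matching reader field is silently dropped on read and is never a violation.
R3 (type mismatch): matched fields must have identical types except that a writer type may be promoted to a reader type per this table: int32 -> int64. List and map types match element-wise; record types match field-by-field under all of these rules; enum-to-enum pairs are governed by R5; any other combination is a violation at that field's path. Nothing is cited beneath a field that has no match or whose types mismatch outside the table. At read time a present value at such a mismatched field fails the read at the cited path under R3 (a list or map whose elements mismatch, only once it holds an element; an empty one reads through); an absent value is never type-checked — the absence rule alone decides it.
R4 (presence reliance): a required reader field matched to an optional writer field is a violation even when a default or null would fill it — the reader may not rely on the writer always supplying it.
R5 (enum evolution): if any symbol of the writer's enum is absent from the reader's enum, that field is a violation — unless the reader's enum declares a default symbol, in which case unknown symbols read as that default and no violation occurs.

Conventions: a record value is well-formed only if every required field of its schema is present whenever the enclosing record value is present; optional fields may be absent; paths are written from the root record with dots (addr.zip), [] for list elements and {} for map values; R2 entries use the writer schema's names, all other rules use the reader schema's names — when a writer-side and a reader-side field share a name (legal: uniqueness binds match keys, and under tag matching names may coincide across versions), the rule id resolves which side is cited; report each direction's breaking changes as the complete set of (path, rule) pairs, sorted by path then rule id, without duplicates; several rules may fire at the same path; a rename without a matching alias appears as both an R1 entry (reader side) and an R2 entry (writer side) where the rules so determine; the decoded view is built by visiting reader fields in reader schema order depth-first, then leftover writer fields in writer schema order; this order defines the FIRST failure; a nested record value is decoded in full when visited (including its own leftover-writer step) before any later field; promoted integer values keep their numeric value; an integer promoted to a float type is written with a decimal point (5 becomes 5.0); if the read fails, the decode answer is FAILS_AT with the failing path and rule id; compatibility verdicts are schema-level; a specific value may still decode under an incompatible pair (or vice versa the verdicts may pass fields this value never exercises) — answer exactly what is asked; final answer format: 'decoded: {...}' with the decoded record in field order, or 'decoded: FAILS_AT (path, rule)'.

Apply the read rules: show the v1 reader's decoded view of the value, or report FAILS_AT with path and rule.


in Session below, arrows point writer -> reader
decoding the Session value with the v1 reader:
  channel := "FAX" (missing; default applied)
  read fails at meta.id under R3
  => FAILS_AT (meta.id, R3)
remaining Session differences; none change what is asked:
  renamed field rating to score in record Session (alias rating declared on the renamed field) -> fires no rule on Session under this dialect and leaves the result unchanged
  enum Priority (field channel in record Session): symbol URGENT added -> fires no rule on Session under this dialect and leaves the result unchanged
  field factor in record Session: type float64 changed to float32 -> a verdict-level change on Session — the shown value reads the same
  field verified in record Audit: optional changed to required -> a verdict-level change on Session — the shown value reads the same
  field primary in record Session: tag 7 changed to 28 -> fires no rule on Session under this dialect and leaves the result unchanged

decoded: FAILS_AT (meta.id, R3)
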